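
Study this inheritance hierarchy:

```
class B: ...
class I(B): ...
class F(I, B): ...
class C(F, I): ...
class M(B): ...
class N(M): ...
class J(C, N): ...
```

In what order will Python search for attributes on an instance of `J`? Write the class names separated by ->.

L[J] = J + merge(L[C], L[N], [C N])
  take C:  [C F I B object] + [N M B object] + [C N]
  take F:  [F I B object] + [N M B object] + [N]
  take I:  [I B object] + [N M B object] + [N]
  take N:  [B object] + [N M B object] + [N]
  take M:  [B object] + [M B object]
  take B:  [B object] + [B object]
  take object:  [object] + [object]

J -> C -> F -> I -> N -> M -> B -> object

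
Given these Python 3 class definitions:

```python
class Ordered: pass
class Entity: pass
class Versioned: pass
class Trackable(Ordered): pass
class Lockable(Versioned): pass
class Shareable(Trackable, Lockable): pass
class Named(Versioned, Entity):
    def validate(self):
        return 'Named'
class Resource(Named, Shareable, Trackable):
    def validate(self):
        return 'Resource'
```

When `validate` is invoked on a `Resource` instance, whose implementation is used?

Resource

L[Resource] = Resource + merge(L[Named], L[Shareable], L[Trackable], [Named Shareable Trackable])
  take Named:  [Named Versioned Entity object] + [Shareable Trackable Ordered Lockable Versioned object] + [Trackable Ordered object] + [Named Shareable Trackable]
  take Shareable:  [Versioned Entity object] + [Shareable Trackable Ordered Lockable Versioned object] + [Trackable Ordered object] + [Shareable Trackable]
  take Trackable:  [Versioned Entity object] + [Trackable Ordered Lockable Versioned object] + [Trackable Ordered object] + [Trackable]
  take Ordered:  [Versioned Entity object] + [Ordered Lockable Versioned object] + [Ordered object]
  take Lockable:  [Versioned Entity object] + [Lockable Versioned object] + [object]
  take Versioned:  [Versioned Entity object] + [Versioned object] + [object]
  take Entity:  [Entity object] + [object] + [object]
  take object:  [object] + [object] + [object]
MRO: Resource Named Shareable Trackable Ordered Lockable Versioned Entity object
validate is defined in: Named, Resource. First along the MRO is Resource.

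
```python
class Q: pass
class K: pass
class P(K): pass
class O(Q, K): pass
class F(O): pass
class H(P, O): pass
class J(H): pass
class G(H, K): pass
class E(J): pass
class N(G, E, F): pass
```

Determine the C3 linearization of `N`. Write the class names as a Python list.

L[N] = N + merge(L[G], L[E], L[F], [G E F])
  take G:  [G H P O Q K object] + [E J H P O Q K object] + [F O Q K object] + [G E F]
  take E:  [H P O Q K object] + [E J H P O Q K object] + [F O Q K object] + [E F]
  take J:  [H P O Q K object] + [J H P O Q K object] + [F O Q K object] + [F]
  take H:  [H P O Q K object] + [H P O Q K object] + [F O Q K object] + [F]
  take P:  [P O Q K object] + [P O Q K object] + [F O Q K object] + [F]
  take F:  [O Q K object] + [O Q K object] + [F O Q K object] + [F]
  take O:  [O Q K object] + [O Q K object] + [O Q K object]
  take Q:  [Q K object] + [Q K object] + [Q K object]
  take K:  [K object] + [K object] + [K object]
  take object:  [object] + [object] + [object]

[N, G, E, J, H, P, F, O, Q, K, object]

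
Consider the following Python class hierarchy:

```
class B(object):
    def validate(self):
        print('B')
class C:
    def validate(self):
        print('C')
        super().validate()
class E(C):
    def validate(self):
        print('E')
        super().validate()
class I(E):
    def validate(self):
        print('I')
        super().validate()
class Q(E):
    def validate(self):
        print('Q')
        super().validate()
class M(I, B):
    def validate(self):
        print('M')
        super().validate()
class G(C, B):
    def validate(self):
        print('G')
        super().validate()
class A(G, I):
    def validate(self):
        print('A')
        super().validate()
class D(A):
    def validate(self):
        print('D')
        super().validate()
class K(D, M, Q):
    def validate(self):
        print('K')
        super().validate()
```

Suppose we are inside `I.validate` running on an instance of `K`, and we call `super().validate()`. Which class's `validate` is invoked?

Q

L[K] = K + merge(L[D], L[M], L[Q], [D M Q])
  take D:  [D A G I E C B object] + [M I E C B object] + [Q E C object] + [D M Q]
  take A:  [A G I E C B object] + [M I E C B object] + [Q E C object] + [M Q]
  take G:  [G I E C B object] + [M I E C B object] + [Q E C object] + [M Q]
  take M:  [I E C B object] + [M I E C B object] + [Q E C object] + [M Q]
  take I:  [I E C B object] + [I E C B object] + [Q E C object] + [Q]
  take Q:  [E C B object] + [E C B object] + [Q E C object] + [Q]
  take E:  [E C B object] + [E C B object] + [E C object]
  take C:  [C B object] + [C B object] + [C object]
  take B:  [B object] + [B object] + [object]
  take object:  [object] + [object] + [object]
MRO: K D A G M I Q E C B object
super() in I.validate on a K instance goes to the class after I in K's MRO: Q.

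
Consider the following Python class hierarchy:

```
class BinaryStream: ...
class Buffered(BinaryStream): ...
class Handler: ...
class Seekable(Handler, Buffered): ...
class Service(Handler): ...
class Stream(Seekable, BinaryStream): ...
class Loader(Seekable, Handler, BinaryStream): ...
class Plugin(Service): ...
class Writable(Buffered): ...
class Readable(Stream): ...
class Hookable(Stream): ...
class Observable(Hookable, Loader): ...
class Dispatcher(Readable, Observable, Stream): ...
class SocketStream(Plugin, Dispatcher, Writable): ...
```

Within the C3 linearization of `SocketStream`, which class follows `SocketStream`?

Plugin

L[SocketStream] = SocketStream + merge(L[Plugin], L[Dispatcher], L[Writable], [Plugin Dispatcher Writable])
  take Plugin:  [Plugin Service Handler object] + [Dispatcher Readable Observable Hookable Stream Loader Seekable Handler Buffered BinaryStream object] + [Writable Buffered BinaryStream object] + [Plugin Dispatcher Writable]
  take Service:  [Service Handler object] + [Dispatcher Readable Observable Hookable Stream Loader Seekable Handler Buffered BinaryStream object] + [Writable Buffered BinaryStream object] + [Dispatcher Writable]
  take Dispatcher:  [Handler object] + [Dispatcher Readable Observable Hookable Stream Loader Seekable Handler Buffered BinaryStream object] + [Writable Buffered BinaryStream object] + [Dispatcher Writable]
  take Readable:  [Handler object] + [Readable Observable Hookable Stream Loader Seekable Handler Buffered BinaryStream object] + [Writable Buffered BinaryStream object] + [Writable]
  take Observable:  [Handler object] + [Observable Hookable Stream Loader Seekable Handler Buffered BinaryStream object] + [Writable Buffered BinaryStream object] + [Writable]
  take Hookable:  [Handler object] + [Hookable Stream Loader Seekable Handler Buffered BinaryStream object] + [Writable Buffered BinaryStream object] + [Writable]
  take Stream:  [Handler object] + [Stream Loader Seekable Handler Buffered BinaryStream object] + [Writable Buffered BinaryStream object] + [Writable]
  take Loader:  [Handler object] + [Loader Seekable Handler Buffered BinaryStream object] + [Writable Buffered BinaryStream object] + [Writable]
  take Seekable:  [Handler object] + [Seekable Handler Buffered BinaryStream object] + [Writable Buffered BinaryStream object] + [Writable]
  take Handler:  [Handler object] + [Handler Buffered BinaryStream object] + [Writable Buffered BinaryStream object] + [Writable]
  take Writable:  [object] + [Buffered BinaryStream object] + [Writable Buffered BinaryStream object] + [Writable]
  take Buffered:  [object] + [Buffered BinaryStream object] + [Buffered BinaryStream object]
  take BinaryStream:  [object] + [BinaryStream object] + [BinaryStream object]
  take object:  [object] + [object] + [object]
MRO: SocketStream Plugin Service Dispatcher Readable Observable Hookable Stream Loader Seekable Handler Writable Buffered BinaryStream object
SocketStream is at position 0; next is Plugin.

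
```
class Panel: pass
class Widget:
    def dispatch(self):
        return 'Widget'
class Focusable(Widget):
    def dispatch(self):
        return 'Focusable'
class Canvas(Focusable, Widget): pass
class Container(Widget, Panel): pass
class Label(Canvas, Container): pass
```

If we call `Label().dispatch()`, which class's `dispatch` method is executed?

Focusable

L[Label] = Label + merge(L[Canvas], L[Container], [Canvas Container])
  take Canvas:  [Canvas Focusable Widget object] + [Container Widget Panel object] + [Canvas Container]
  take Focusable:  [Focusable Widget object] + [Container Widget Panel object] + [Container]
  take Container:  [Widget object] + [Container Widget Panel object] + [Container]
  take Widget:  [Widget object] + [Widget Panel object]
  take Panel:  [object] + [Panel object]
  take object:  [object] + [object]
MRO: Label Canvas Focusable Container Widget Panel object
dispatch is defined in: Focusable, Widget. First along the MRO is Focusable.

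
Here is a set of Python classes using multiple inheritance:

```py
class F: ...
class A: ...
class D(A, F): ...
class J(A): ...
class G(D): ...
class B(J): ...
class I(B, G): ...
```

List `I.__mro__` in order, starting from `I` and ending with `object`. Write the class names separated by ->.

L[I] = I + merge(L[B], L[G], [B G])
  take B:  [B J A object] + [G D A F object] + [B G]
  take J:  [J A object] + [G D A F object] + [G]
  take G:  [A object] + [G D A F object] + [G]
  take D:  [A object] + [D A F object]
  take A:  [A object] + [A F object]
  take F:  [object] + [F object]
  take object:  [object] + [object]

I -> B -> J -> G -> D -> A -> F -> object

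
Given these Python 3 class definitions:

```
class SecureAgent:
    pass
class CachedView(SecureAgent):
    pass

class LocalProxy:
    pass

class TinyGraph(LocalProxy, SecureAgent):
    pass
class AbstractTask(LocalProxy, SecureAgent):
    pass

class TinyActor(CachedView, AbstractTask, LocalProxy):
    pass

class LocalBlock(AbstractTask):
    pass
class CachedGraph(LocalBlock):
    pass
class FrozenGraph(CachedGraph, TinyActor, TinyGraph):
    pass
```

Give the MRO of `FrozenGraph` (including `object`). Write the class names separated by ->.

FrozenGraph -> CachedGraph -> LocalBlock -> TinyActor -> CachedView -> AbstractTask -> TinyGraph -> LocalProxy -> SecureAgent -> object

L[FrozenGraph] = FrozenGraph + merge(L[CachedGraph], L[TinyActor], L[TinyGraph], [CachedGraph TinyActor TinyGraph])
  take CachedGraph:  [CachedGraph LocalBlock AbstractTask LocalProxy SecureAgent object] + [TinyActor CachedView AbstractTask LocalProxy SecureAgent object] + [TinyGraph LocalProxy SecureAgent object] + [CachedGraph TinyActor TinyGraph]
  take LocalBlock:  [LocalBlock AbstractTask LocalProxy SecureAgent object] + [TinyActor CachedView AbstractTask LocalProxy SecureAgent object] + [TinyGraph LocalProxy SecureAgent object] + [TinyActor TinyGraph]
  take TinyActor:  [AbstractTask LocalProxy SecureAgent object] + [TinyActor CachedView AbstractTask LocalProxy SecureAgent object] + [TinyGraph LocalProxy SecureAgent object] + [TinyActor TinyGraph]
  take CachedView:  [AbstractTask LocalProxy SecureAgent object] + [CachedView AbstractTask LocalProxy SecureAgent object] + [TinyGraph LocalProxy SecureAgent object] + [TinyGraph]
  take AbstractTask:  [AbstractTask LocalProxy SecureAgent object] + [AbstractTask LocalProxy SecureAgent object] + [TinyGraph LocalProxy SecureAgent object] + [TinyGraph]
  take TinyGraph:  [LocalProxy SecureAgent object] + [LocalProxy SecureAgent object] + [TinyGraph LocalProxy SecureAgent object] + [TinyGraph]
  take LocalProxy:  [LocalProxy SecureAgent object] + [LocalProxy SecureAgent object] + [LocalProxy SecureAgent object]
  take SecureAgent:  [SecureAgent object] + [SecureAgent object] + [SecureAgent object]
  take object:  [object] + [object] + [object]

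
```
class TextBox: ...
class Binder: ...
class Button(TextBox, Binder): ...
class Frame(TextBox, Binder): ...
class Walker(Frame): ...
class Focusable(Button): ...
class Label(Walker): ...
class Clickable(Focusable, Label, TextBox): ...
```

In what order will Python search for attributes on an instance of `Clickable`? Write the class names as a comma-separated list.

Clickable, Focusable, Button, Label, Walker, Frame, TextBox, Binder, object

L[Clickable] = Clickable + merge(L[Focusable], L[Label], L[TextBox], [Focusable Label TextBox])
  take Focusable:  [Focusable Button TextBox Binder object] + [Label Walker Frame TextBox Binder object] + [TextBox object] + [Focusable Label TextBox]
  take Button:  [Button TextBox Binder object] + [Label Walker Frame TextBox Binder object] + [TextBox object] + [Label TextBox]
  take Label:  [TextBox Binder object] + [Label Walker Frame TextBox Binder object] + [TextBox object] + [Label TextBox]
  take Walker:  [TextBox Binder object] + [Walker Frame TextBox Binder object] + [TextBox object] + [TextBox]
  take Frame:  [TextBox Binder object] + [Frame TextBox Binder object] + [TextBox object] + [TextBox]
  take TextBox:  [TextBox Binder object] + [TextBox Binder object] + [TextBox object] + [TextBox]
  take Binder:  [Binder object] + [Binder object] + [object]
  take object:  [object] + [object] + [object]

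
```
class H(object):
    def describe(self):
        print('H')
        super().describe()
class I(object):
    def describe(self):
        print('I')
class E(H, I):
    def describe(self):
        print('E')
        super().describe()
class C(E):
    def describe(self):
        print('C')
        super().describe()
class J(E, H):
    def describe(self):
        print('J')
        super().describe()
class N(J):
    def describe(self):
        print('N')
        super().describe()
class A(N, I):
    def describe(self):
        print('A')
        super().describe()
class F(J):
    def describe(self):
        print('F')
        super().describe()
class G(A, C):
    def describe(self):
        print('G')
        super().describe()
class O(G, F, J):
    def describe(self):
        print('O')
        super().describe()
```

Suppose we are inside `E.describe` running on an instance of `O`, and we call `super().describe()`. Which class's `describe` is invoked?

L[O] = O + merge(L[G], L[F], L[J], [G F J])
  take G:  [G A N J C E H I object] + [F J E H I object] + [J E H I object] + [G F J]
  take A:  [A N J C E H I object] + [F J E H I object] + [J E H I object] + [F J]
  take N:  [N J C E H I object] + [F J E H I object] + [J E H I object] + [F J]
  take F:  [J C E H I object] + [F J E H I object] + [J E H I object] + [F J]
  take J:  [J C E H I object] + [J E H I object] + [J E H I object] + [J]
  take C:  [C E H I object] + [E H I object] + [E H I object]
  take E:  [E H I object] + [E H I object] + [E H I object]
  take H:  [H I object] + [H I object] + [H I object]
  take I:  [I object] + [I object] + [I object]
  take object:  [object] + [object] + [object]
MRO: O G A N F J C E H I object
super() in E.describe on a O instance goes to the class after E in O's MRO: H.

H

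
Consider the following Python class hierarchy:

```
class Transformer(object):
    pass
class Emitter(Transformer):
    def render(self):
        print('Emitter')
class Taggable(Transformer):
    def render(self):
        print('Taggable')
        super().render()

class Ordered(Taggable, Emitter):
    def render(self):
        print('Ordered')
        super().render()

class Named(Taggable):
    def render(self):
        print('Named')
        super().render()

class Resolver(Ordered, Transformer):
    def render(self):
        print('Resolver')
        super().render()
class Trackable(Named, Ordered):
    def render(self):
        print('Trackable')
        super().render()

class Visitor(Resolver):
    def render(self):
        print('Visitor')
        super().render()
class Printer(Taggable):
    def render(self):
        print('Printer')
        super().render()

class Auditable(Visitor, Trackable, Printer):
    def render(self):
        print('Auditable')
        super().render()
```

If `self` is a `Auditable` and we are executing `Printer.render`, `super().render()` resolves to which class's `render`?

L[Auditable] = Auditable + merge(L[Visitor], L[Trackable], L[Printer], [Visitor Trackable Printer])
  take Visitor:  [Visitor Resolver Ordered Taggable Emitter Transformer object] + [Trackable Named Ordered Taggable Emitter Transformer object] + [Printer Taggable Transformer object] + [Visitor Trackable Printer]
  take Resolver:  [Resolver Ordered Taggable Emitter Transformer object] + [Trackable Named Ordered Taggable Emitter Transformer object] + [Printer Taggable Transformer object] + [Trackable Printer]
  take Trackable:  [Ordered Taggable Emitter Transformer object] + [Trackable Named Ordered Taggable Emitter Transformer object] + [Printer Taggable Transformer object] + [Trackable Printer]
  take Named:  [Ordered Taggable Emitter Transformer object] + [Named Ordered Taggable Emitter Transformer object] + [Printer Taggable Transformer object] + [Printer]
  take Ordered:  [Ordered Taggable Emitter Transformer object] + [Ordered Taggable Emitter Transformer object] + [Printer Taggable Transformer object] + [Printer]
  take Printer:  [Taggable Emitter Transformer object] + [Taggable Emitter Transformer object] + [Printer Taggable Transformer object] + [Printer]
  take Taggable:  [Taggable Emitter Transformer object] + [Taggable Emitter Transformer object] + [Taggable Transformer object]
  take Emitter:  [Emitter Transformer object] + [Emitter Transformer object] + [Transformer object]
  take Transformer:  [Transformer object] + [Transformer object] + [Transformer object]
  take object:  [object] + [object] + [object]
MRO: Auditable Visitor Resolver Trackable Named Ordered Printer Taggable Emitter Transformer object
super() in Printer.render on a Auditable instance goes to the class after Printer in Auditable's MRO: Taggable.

Taggable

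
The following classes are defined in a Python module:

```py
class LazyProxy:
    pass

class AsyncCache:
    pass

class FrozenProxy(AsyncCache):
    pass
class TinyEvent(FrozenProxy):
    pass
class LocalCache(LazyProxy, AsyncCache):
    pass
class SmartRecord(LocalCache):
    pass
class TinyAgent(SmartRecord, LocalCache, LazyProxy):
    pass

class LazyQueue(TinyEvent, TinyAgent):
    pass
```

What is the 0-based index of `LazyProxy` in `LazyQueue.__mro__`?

L[LazyQueue] = LazyQueue + merge(L[TinyEvent], L[TinyAgent], [TinyEvent TinyAgent])
  take TinyEvent:  [TinyEvent FrozenProxy AsyncCache object] + [TinyAgent SmartRecord LocalCache LazyProxy AsyncCache object] + [TinyEvent TinyAgent]
  take FrozenProxy:  [FrozenProxy AsyncCache object] + [TinyAgent SmartRecord LocalCache LazyProxy AsyncCache object] + [TinyAgent]
  take TinyAgent:  [AsyncCache object] + [TinyAgent SmartRecord LocalCache LazyProxy AsyncCache object] + [TinyAgent]
  take SmartRecord:  [AsyncCache object] + [SmartRecord LocalCache LazyProxy AsyncCache object]
  take LocalCache:  [AsyncCache object] + [LocalCache LazyProxy AsyncCache object]
  take LazyProxy:  [AsyncCache object] + [LazyProxy AsyncCache object]
  take AsyncCache:  [AsyncCache object] + [AsyncCache object]
  take object:  [object] + [object]
MRO: LazyQueue TinyEvent FrozenProxy TinyAgent SmartRecord LocalCache LazyProxy AsyncCache object
LazyProxy sits at index 6.

6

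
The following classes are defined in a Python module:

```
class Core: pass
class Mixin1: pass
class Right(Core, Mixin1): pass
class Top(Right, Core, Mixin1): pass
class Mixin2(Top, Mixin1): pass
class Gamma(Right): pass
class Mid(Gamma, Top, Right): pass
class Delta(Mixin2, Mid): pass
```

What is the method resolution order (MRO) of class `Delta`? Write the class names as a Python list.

L[Delta] = Delta + merge(L[Mixin2], L[Mid], [Mixin2 Mid])
  take Mixin2:  [Mixin2 Top Right Core Mixin1 object] + [Mid Gamma Top Right Core Mixin1 object] + [Mixin2 Mid]
  take Mid:  [Top Right Core Mixin1 object] + [Mid Gamma Top Right Core Mixin1 object] + [Mid]
  take Gamma:  [Top Right Core Mixin1 object] + [Gamma Top Right Core Mixin1 object]
  take Top:  [Top Right Core Mixin1 object] + [Top Right Core Mixin1 object]
  take Right:  [Right Core Mixin1 object] + [Right Core Mixin1 object]
  take Core:  [Core Mixin1 object] + [Core Mixin1 object]
  take Mixin1:  [Mixin1 object] + [Mixin1 object]
  take object:  [object] + [object]

[Delta, Mixin2, Mid, Gamma, Top, Right, Core, Mixin1, object]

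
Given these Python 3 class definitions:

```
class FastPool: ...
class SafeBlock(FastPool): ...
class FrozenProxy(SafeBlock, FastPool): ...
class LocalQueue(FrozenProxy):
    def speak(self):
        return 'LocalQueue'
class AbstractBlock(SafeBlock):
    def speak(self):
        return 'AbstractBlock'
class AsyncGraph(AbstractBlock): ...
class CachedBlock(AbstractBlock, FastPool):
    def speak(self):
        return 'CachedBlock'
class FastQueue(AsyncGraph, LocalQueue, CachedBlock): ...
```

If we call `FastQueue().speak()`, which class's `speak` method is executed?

LocalQueue

L[FastQueue] = FastQueue + merge(L[AsyncGraph], L[LocalQueue], L[CachedBlock], [AsyncGraph LocalQueue CachedBlock])
  take AsyncGraph:  [AsyncGraph AbstractBlock SafeBlock FastPool object] + [LocalQueue FrozenProxy SafeBlock FastPool object] + [CachedBlock AbstractBlock SafeBlock FastPool object] + [AsyncGraph LocalQueue CachedBlock]
  take LocalQueue:  [AbstractBlock SafeBlock FastPool object] + [LocalQueue FrozenProxy SafeBlock FastPool object] + [CachedBlock AbstractBlock SafeBlock FastPool object] + [LocalQueue CachedBlock]
  take FrozenProxy:  [AbstractBlock SafeBlock FastPool object] + [FrozenProxy SafeBlock FastPool object] + [CachedBlock AbstractBlock SafeBlock FastPool object] + [CachedBlock]
  take CachedBlock:  [AbstractBlock SafeBlock FastPool object] + [SafeBlock FastPool object] + [CachedBlock AbstractBlock SafeBlock FastPool object] + [CachedBlock]
  take AbstractBlock:  [AbstractBlock SafeBlock FastPool object] + [SafeBlock FastPool object] + [AbstractBlock SafeBlock FastPool object]
  take SafeBlock:  [SafeBlock FastPool object] + [SafeBlock FastPool object] + [SafeBlock FastPool object]
  take FastPool:  [FastPool object] + [FastPool object] + [FastPool object]
  take object:  [object] + [object] + [object]
MRO: FastQueue AsyncGraph LocalQueue FrozenProxy CachedBlock AbstractBlock SafeBlock FastPool object
speak is defined in: AbstractBlock, CachedBlock, LocalQueue. First along the MRO is LocalQueue.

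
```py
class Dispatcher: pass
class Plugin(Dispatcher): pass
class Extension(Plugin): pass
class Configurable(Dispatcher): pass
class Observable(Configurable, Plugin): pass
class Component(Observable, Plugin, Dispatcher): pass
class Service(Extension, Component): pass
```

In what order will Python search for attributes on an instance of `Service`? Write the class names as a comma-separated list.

Service, Extension, Component, Observable, Configurable, Plugin, Dispatcher, object

L[Service] = Service + merge(L[Extension], L[Component], [Extension Component])
  take Extension:  [Extension Plugin Dispatcher object] + [Component Observable Configurable Plugin Dispatcher object] + [Extension Component]
  take Component:  [Plugin Dispatcher object] + [Component Observable Configurable Plugin Dispatcher object] + [Component]
  take Observable:  [Plugin Dispatcher object] + [Observable Configurable Plugin Dispatcher object]
  take Configurable:  [Plugin Dispatcher object] + [Configurable Plugin Dispatcher object]
  take Plugin:  [Plugin Dispatcher object] + [Plugin Dispatcher object]
  take Dispatcher:  [Dispatcher object] + [Dispatcher object]
  take object:  [object] + [object]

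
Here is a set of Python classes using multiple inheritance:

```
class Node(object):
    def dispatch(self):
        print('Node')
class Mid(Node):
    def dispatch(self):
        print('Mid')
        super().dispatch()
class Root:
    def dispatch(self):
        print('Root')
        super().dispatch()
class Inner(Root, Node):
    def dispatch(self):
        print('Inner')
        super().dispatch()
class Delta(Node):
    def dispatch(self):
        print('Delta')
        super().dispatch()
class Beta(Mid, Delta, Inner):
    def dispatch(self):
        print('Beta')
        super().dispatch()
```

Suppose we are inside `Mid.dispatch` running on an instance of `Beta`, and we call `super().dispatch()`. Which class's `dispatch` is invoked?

Delta

L[Beta] = Beta + merge(L[Mid], L[Delta], L[Inner], [Mid Delta Inner])
  take Mid:  [Mid Node object] + [Delta Node object] + [Inner Root Node object] + [Mid Delta Inner]
  take Delta:  [Node object] + [Delta Node object] + [Inner Root Node object] + [Delta Inner]
  take Inner:  [Node object] + [Node object] + [Inner Root Node object] + [Inner]
  take Root:  [Node object] + [Node object] + [Root Node object]
  take Node:  [Node object] + [Node object] + [Node object]
  take object:  [object] + [object] + [object]
MRO: Beta Mid Delta Inner Root Node object
super() in Mid.dispatch on a Beta instance goes to the class after Mid in Beta's MRO: Delta.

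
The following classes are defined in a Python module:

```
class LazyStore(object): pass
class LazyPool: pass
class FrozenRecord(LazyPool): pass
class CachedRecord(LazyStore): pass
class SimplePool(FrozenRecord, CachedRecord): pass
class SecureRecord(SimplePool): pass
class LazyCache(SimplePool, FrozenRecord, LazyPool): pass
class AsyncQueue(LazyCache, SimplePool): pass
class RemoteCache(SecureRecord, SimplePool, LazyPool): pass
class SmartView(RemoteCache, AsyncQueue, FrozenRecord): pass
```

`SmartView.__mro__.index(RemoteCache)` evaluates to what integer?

L[SmartView] = SmartView + merge(L[RemoteCache], L[AsyncQueue], L[FrozenRecord], [RemoteCache AsyncQueue FrozenRecord])
  take RemoteCache:  [RemoteCache SecureRecord SimplePool FrozenRecord LazyPool CachedRecord LazyStore object] + [AsyncQueue LazyCache SimplePool FrozenRecord LazyPool CachedRecord LazyStore object] + [FrozenRecord LazyPool object] + [RemoteCache AsyncQueue FrozenRecord]
  take SecureRecord:  [SecureRecord SimplePool FrozenRecord LazyPool CachedRecord LazyStore object] + [AsyncQueue LazyCache SimplePool FrozenRecord LazyPool CachedRecord LazyStore object] + [FrozenRecord LazyPool object] + [AsyncQueue FrozenRecord]
  take AsyncQueue:  [SimplePool FrozenRecord LazyPool CachedRecord LazyStore object] + [AsyncQueue LazyCache SimplePool FrozenRecord LazyPool CachedRecord LazyStore object] + [FrozenRecord LazyPool object] + [AsyncQueue FrozenRecord]
  take LazyCache:  [SimplePool FrozenRecord LazyPool CachedRecord LazyStore object] + [LazyCache SimplePool FrozenRecord LazyPool CachedRecord LazyStore object] + [FrozenRecord LazyPool object] + [FrozenRecord]
  take SimplePool:  [SimplePool FrozenRecord LazyPool CachedRecord LazyStore object] + [SimplePool FrozenRecord LazyPool CachedRecord LazyStore object] + [FrozenRecord LazyPool object] + [FrozenRecord]
  take FrozenRecord:  [FrozenRecord LazyPool CachedRecord LazyStore object] + [FrozenRecord LazyPool CachedRecord LazyStore object] + [FrozenRecord LazyPool object] + [FrozenRecord]
  take LazyPool:  [LazyPool CachedRecord LazyStore object] + [LazyPool CachedRecord LazyStore object] + [LazyPool object]
  take CachedRecord:  [CachedRecord LazyStore object] + [CachedRecord LazyStore object] + [object]
  take LazyStore:  [LazyStore object] + [LazyStore object] + [object]
  take object:  [object] + [object] + [object]
MRO: SmartView RemoteCache SecureRecord AsyncQueue LazyCache SimplePool FrozenRecord LazyPool CachedRecord LazyStore object
RemoteCache sits at index 1.

1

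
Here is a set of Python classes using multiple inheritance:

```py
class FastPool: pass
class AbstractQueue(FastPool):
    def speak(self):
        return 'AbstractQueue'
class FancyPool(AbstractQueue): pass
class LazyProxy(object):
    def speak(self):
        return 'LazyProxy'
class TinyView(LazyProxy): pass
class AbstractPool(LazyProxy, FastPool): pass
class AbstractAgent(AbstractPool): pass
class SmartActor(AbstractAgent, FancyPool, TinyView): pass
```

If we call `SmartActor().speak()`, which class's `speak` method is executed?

L[SmartActor] = SmartActor + merge(L[AbstractAgent], L[FancyPool], L[TinyView], [AbstractAgent FancyPool TinyView])
  take AbstractAgent:  [AbstractAgent AbstractPool LazyProxy FastPool object] + [FancyPool AbstractQueue FastPool object] + [TinyView LazyProxy object] + [AbstractAgent FancyPool TinyView]
  take AbstractPool:  [AbstractPool LazyProxy FastPool object] + [FancyPool AbstractQueue FastPool object] + [TinyView LazyProxy object] + [FancyPool TinyView]
  take FancyPool:  [LazyProxy FastPool object] + [FancyPool AbstractQueue FastPool object] + [TinyView LazyProxy object] + [FancyPool TinyView]
  take AbstractQueue:  [LazyProxy FastPool object] + [AbstractQueue FastPool object] + [TinyView LazyProxy object] + [TinyView]
  take TinyView:  [LazyProxy FastPool object] + [FastPool object] + [TinyView LazyProxy object] + [TinyView]
  take LazyProxy:  [LazyProxy FastPool object] + [FastPool object] + [LazyProxy object]
  take FastPool:  [FastPool object] + [FastPool object] + [object]
  take object:  [object] + [object] + [object]
MRO: SmartActor AbstractAgent AbstractPool FancyPool AbstractQueue TinyView LazyProxy FastPool object
speak is defined in: AbstractQueue, LazyProxy. First along the MRO is AbstractQueue.

AbstractQueue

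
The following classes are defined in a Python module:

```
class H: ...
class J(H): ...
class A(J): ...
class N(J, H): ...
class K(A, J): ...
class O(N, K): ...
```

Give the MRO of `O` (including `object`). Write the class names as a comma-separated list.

O, N, K, A, J, H, object

L[O] = O + merge(L[N], L[K], [N K])
  take N:  [N J H object] + [K A J H object] + [N K]
  take K:  [J H object] + [K A J H object] + [K]
  take A:  [J H object] + [A J H object]
  take J:  [J H object] + [J H object]
  take H:  [H object] + [H object]
  take object:  [object] + [object]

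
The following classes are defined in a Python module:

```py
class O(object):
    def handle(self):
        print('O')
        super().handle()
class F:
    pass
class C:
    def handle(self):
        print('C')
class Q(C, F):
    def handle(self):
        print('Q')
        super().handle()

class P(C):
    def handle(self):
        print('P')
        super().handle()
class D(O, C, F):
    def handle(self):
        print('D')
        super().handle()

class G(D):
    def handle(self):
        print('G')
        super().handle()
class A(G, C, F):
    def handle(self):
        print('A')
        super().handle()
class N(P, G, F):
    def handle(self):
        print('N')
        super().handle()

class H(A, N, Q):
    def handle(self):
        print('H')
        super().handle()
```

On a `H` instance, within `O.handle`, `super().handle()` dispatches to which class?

Q

L[H] = H + merge(L[A], L[N], L[Q], [A N Q])
  take A:  [A G D O C F object] + [N P G D O C F object] + [Q C F object] + [A N Q]
  take N:  [G D O C F object] + [N P G D O C F object] + [Q C F object] + [N Q]
  take P:  [G D O C F object] + [P G D O C F object] + [Q C F object] + [Q]
  take G:  [G D O C F object] + [G D O C F object] + [Q C F object] + [Q]
  take D:  [D O C F object] + [D O C F object] + [Q C F object] + [Q]
  take O:  [O C F object] + [O C F object] + [Q C F object] + [Q]
  take Q:  [C F object] + [C F object] + [Q C F object] + [Q]
  take C:  [C F object] + [C F object] + [C F object]
  take F:  [F object] + [F object] + [F object]
  take object:  [object] + [object] + [object]
MRO: H A N P G D O Q C F object
super() in O.handle on a H instance goes to the class after O in H's MRO: Q.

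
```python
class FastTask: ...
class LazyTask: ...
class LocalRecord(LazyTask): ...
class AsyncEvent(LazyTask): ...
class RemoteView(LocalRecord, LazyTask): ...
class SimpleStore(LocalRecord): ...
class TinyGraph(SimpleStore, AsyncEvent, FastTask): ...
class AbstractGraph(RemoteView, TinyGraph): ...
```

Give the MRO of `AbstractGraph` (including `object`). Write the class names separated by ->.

L[AbstractGraph] = AbstractGraph + merge(L[RemoteView], L[TinyGraph], [RemoteView TinyGraph])
  take RemoteView:  [RemoteView LocalRecord LazyTask object] + [TinyGraph SimpleStore LocalRecord AsyncEvent LazyTask FastTask object] + [RemoteView TinyGraph]
  take TinyGraph:  [LocalRecord LazyTask object] + [TinyGraph SimpleStore LocalRecord AsyncEvent LazyTask FastTask object] + [TinyGraph]
  take SimpleStore:  [LocalRecord LazyTask object] + [SimpleStore LocalRecord AsyncEvent LazyTask FastTask object]
  take LocalRecord:  [LocalRecord LazyTask object] + [LocalRecord AsyncEvent LazyTask FastTask object]
  take AsyncEvent:  [LazyTask object] + [AsyncEvent LazyTask FastTask object]
  take LazyTask:  [LazyTask object] + [LazyTask FastTask object]
  take FastTask:  [object] + [FastTask object]
  take object:  [object] + [object]

AbstractGraph -> RemoteView -> TinyGraph -> SimpleStore -> LocalRecord -> AsyncEvent -> LazyTask -> FastTask -> object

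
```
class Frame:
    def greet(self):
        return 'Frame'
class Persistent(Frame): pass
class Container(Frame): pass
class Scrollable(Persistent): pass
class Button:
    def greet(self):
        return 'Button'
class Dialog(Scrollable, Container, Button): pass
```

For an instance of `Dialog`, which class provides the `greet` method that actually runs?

Frame

L[Dialog] = Dialog + merge(L[Scrollable], L[Container], L[Button], [Scrollable Container Button])
  take Scrollable:  [Scrollable Persistent Frame object] + [Container Frame object] + [Button object] + [Scrollable Container Button]
  take Persistent:  [Persistent Frame object] + [Container Frame object] + [Button object] + [Container Button]
  take Container:  [Frame object] + [Container Frame object] + [Button object] + [Container Button]
  take Frame:  [Frame object] + [Frame object] + [Button object] + [Button]
  take Button:  [object] + [object] + [Button object] + [Button]
  take object:  [object] + [object] + [object]
MRO: Dialog Scrollable Persistent Container Frame Button object
greet is defined in: Button, Frame. First along the MRO is Frame.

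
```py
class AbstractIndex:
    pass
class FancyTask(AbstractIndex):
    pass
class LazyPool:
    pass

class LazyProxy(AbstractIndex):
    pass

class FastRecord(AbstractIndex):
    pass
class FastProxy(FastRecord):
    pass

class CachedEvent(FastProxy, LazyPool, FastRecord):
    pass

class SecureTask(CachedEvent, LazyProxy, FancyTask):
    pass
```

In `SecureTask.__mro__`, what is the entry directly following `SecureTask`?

CachedEvent

L[SecureTask] = SecureTask + merge(L[CachedEvent], L[LazyProxy], L[FancyTask], [CachedEvent LazyProxy FancyTask])
  take CachedEvent:  [CachedEvent FastProxy LazyPool FastRecord AbstractIndex object] + [LazyProxy AbstractIndex object] + [FancyTask AbstractIndex object] + [CachedEvent LazyProxy FancyTask]
  take FastProxy:  [FastProxy LazyPool FastRecord AbstractIndex object] + [LazyProxy AbstractIndex object] + [FancyTask AbstractIndex object] + [LazyProxy FancyTask]
  take LazyPool:  [LazyPool FastRecord AbstractIndex object] + [LazyProxy AbstractIndex object] + [FancyTask AbstractIndex object] + [LazyProxy FancyTask]
  take FastRecord:  [FastRecord AbstractIndex object] + [LazyProxy AbstractIndex object] + [FancyTask AbstractIndex object] + [LazyProxy FancyTask]
  take LazyProxy:  [AbstractIndex object] + [LazyProxy AbstractIndex object] + [FancyTask AbstractIndex object] + [LazyProxy FancyTask]
  take FancyTask:  [AbstractIndex object] + [AbstractIndex object] + [FancyTask AbstractIndex object] + [FancyTask]
  take AbstractIndex:  [AbstractIndex object] + [AbstractIndex object] + [AbstractIndex object]
  take object:  [object] + [object] + [object]
MRO: SecureTask CachedEvent FastProxy LazyPool FastRecord LazyProxy FancyTask AbstractIndex object
SecureTask is at position 0; next is CachedEvent.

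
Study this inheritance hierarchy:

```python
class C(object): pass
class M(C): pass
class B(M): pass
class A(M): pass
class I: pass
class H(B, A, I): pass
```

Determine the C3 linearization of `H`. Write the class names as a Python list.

[H, B, A, M, C, I, object]

L[H] = H + merge(L[B], L[A], L[I], [B A I])
  take B:  [B M C object] + [A M C object] + [I object] + [B A I]
  take A:  [M C object] + [A M C object] + [I object] + [A I]
  take M:  [M C object] + [M C object] + [I object] + [I]
  take C:  [C object] + [C object] + [I object] + [I]
  take I:  [object] + [object] + [I object] + [I]
  take object:  [object] + [object] + [object]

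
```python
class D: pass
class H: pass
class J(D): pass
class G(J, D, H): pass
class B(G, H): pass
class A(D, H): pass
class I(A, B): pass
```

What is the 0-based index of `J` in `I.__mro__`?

L[I] = I + merge(L[A], L[B], [A B])
  take A:  [A D H object] + [B G J D H object] + [A B]
  take B:  [D H object] + [B G J D H object] + [B]
  take G:  [D H object] + [G J D H object]
  take J:  [D H object] + [J D H object]
  take D:  [D H object] + [D H object]
  take H:  [H object] + [H object]
  take object:  [object] + [object]
MRO: I A B G J D H object
J sits at index 4.

4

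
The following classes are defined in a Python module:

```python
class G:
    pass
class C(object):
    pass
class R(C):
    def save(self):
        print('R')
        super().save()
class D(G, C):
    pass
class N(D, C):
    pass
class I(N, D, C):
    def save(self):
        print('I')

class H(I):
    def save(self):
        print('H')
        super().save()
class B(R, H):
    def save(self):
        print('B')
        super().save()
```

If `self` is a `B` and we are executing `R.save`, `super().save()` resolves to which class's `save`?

L[B] = B + merge(L[R], L[H], [R H])
  take R:  [R C object] + [H I N D G C object] + [R H]
  take H:  [C object] + [H I N D G C object] + [H]
  take I:  [C object] + [I N D G C object]
  take N:  [C object] + [N D G C object]
  take D:  [C object] + [D G C object]
  take G:  [C object] + [G C object]
  take C:  [C object] + [C object]
  take object:  [object] + [object]
MRO: B R H I N D G C object
super() in R.save on a B instance goes to the class after R in B's MRO: H.

H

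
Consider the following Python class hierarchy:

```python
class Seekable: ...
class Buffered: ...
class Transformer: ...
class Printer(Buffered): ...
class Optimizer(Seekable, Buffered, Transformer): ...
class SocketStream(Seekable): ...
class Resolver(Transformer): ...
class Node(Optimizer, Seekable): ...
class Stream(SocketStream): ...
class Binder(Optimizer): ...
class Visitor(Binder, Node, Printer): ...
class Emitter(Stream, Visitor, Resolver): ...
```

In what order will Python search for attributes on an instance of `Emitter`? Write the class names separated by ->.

Emitter -> Stream -> SocketStream -> Visitor -> Binder -> Node -> Optimizer -> Seekable -> Printer -> Buffered -> Resolver -> Transformer -> object

L[Emitter] = Emitter + merge(L[Stream], L[Visitor], L[Resolver], [Stream Visitor Resolver])
  take Stream:  [Stream SocketStream Seekable object] + [Visitor Binder Node Optimizer Seekable Printer Buffered Transformer object] + [Resolver Transformer object] + [Stream Visitor Resolver]
  take SocketStream:  [SocketStream Seekable object] + [Visitor Binder Node Optimizer Seekable Printer Buffered Transformer object] + [Resolver Transformer object] + [Visitor Resolver]
  take Visitor:  [Seekable object] + [Visitor Binder Node Optimizer Seekable Printer Buffered Transformer object] + [Resolver Transformer object] + [Visitor Resolver]
  take Binder:  [Seekable object] + [Binder Node Optimizer Seekable Printer Buffered Transformer object] + [Resolver Transformer object] + [Resolver]
  take Node:  [Seekable object] + [Node Optimizer Seekable Printer Buffered Transformer object] + [Resolver Transformer object] + [Resolver]
  take Optimizer:  [Seekable object] + [Optimizer Seekable Printer Buffered Transformer object] + [Resolver Transformer object] + [Resolver]
  take Seekable:  [Seekable object] + [Seekable Printer Buffered Transformer object] + [Resolver Transformer object] + [Resolver]
  take Printer:  [object] + [Printer Buffered Transformer object] + [Resolver Transformer object] + [Resolver]
  take Buffered:  [object] + [Buffered Transformer object] + [Resolver Transformer object] + [Resolver]
  take Resolver:  [object] + [Transformer object] + [Resolver Transformer object] + [Resolver]
  take Transformer:  [object] + [Transformer object] + [Transformer object]
  take object:  [object] + [object] + [object]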